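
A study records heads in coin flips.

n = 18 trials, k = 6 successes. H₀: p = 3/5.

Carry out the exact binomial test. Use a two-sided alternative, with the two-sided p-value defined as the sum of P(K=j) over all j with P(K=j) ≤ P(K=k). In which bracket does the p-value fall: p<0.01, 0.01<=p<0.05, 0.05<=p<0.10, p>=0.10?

Exact binomial: n=18, k=6, p₀=3/5=0.6000
P(X=j) = C(n,j)·p₀^j·(1−p₀)^(n−j); p = Σ P(X=j) over j with P(X=j) ≤ P(X=6)
p-value (two-sided) = 0.02851
→ bracket: 0.01<=p<0.05

p-value bracket: 0.01<=p<0.05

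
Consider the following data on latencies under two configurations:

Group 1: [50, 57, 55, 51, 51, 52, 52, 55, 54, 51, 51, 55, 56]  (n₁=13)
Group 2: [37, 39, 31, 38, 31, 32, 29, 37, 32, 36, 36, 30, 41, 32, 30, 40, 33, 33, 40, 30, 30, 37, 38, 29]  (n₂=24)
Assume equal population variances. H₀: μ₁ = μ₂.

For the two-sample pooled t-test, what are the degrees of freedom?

df = n₁ + n₂ − 2 = 13 + 24 − 2 = 35

degrees of freedom = 35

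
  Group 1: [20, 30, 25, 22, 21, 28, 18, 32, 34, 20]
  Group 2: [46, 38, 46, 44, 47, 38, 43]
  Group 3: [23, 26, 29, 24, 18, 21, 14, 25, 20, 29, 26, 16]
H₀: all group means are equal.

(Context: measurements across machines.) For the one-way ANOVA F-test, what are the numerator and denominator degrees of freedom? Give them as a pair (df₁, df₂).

k = 3 groups, N = 29 total
df = (k−1, N−k) = (3−1, 29−3) = (2, 26)

degrees of freedom = [2, 26]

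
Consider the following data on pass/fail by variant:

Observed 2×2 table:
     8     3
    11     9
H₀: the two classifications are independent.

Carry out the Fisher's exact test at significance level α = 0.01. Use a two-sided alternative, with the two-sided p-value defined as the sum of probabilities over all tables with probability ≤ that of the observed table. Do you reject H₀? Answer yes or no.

Margins: r₁=11, r₂=20, c₁=19, c₂=12, n=31
p_obs = C(11,8)·C(20,11)/C(31,19); sum pmf over tables with pmf ≤ p_obs
p-value (two-sided) = 0.45164
At α=0.01: p ≥ α → fail to reject H₀

reject H₀: no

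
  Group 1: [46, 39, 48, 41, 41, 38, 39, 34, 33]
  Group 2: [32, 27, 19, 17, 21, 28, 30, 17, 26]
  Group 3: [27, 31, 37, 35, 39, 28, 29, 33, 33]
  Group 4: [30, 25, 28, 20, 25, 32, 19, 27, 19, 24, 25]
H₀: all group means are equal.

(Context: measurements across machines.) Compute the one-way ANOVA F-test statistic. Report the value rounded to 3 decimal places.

Group means [39.89, 24.11, 32.44, 24.91], grand mean 30.053
SSB = Σnᵢ(x̄ᵢ−x̄)² = 1530.986; SSW = ΣΣ(x−x̄ᵢ)² = 772.909
MSB = 1530.986/3 = 510.3285; MSW = 772.909/34 = 22.7326
F = MSB/MSW = 22.4492
df = (3, 34)

test statistic = 22.449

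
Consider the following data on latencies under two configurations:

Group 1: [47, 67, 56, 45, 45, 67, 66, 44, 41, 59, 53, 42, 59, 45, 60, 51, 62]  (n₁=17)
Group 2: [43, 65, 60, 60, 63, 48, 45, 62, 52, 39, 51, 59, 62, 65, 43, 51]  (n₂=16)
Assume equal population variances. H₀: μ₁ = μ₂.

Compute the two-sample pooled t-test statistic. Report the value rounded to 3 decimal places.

x̄₁=53.471, s₁=9.173, n₁=17
x̄₂=54.250, s₂=8.767, n₂=16
s_p² = [16·9.173² + 15·8.767²]/31 = 80.6205
SE = √(s_p²·(1/17+1/16)) = 3.1275
t = (53.471−54.250)/3.1275 = -0.2492
df = 31

test statistic = -0.249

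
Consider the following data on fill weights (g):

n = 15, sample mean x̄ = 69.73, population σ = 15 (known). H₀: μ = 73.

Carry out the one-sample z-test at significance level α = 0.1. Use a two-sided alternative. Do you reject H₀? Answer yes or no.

SE = σ/√n = 15/√15 = 3.8730
z = (x̄−μ₀)/SE = (69.73−73)/3.8730 = -0.8443
p-value (two-sided) = 0.39850
At α=0.1: p ≥ α → fail to reject H₀

reject H₀: no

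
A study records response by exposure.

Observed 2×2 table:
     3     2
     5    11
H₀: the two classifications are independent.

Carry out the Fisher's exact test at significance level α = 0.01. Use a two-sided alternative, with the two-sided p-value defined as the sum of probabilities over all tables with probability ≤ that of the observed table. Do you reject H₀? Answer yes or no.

Margins: r₁=5, r₂=16, c₁=8, c₂=13, n=21
p_obs = C(5,3)·C(16,5)/C(21,8); sum pmf over tables with pmf ≤ p_obs
p-value (two-sided) = 0.32537
At α=0.01: p ≥ α → fail to reject H₀

reject H₀: no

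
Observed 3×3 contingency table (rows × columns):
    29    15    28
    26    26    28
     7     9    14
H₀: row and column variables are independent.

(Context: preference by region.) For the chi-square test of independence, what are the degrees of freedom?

degrees of freedom = 4

df = (r−1)(c−1) = (3−1)·(3−1) = 4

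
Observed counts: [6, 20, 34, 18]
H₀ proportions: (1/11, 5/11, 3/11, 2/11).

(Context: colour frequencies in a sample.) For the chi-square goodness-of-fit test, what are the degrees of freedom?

degrees of freedom = 3

df = k − 1 = 4 − 1 = 3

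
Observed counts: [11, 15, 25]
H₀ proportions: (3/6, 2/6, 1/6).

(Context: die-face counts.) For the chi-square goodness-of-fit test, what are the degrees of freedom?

degrees of freedom = 2

df = k − 1 = 3 − 1 = 2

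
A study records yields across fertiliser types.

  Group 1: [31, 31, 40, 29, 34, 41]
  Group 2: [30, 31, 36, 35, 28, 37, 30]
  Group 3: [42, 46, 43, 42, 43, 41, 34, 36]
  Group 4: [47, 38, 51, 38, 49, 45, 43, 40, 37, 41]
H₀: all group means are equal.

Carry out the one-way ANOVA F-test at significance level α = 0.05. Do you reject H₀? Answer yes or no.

reject H₀: yes

Group means [34.33, 32.43, 40.88, 42.90], grand mean 38.355
SSB = Σnᵢ(x̄ᵢ−x̄)² = 600.274; SSW = ΣΣ(x−x̄ᵢ)² = 528.823
MSB = 600.274/3 = 200.0914; MSW = 528.823/27 = 19.5860
F = MSB/MSW = 10.2160
df = (3, 27)
p-value (upper-tail) = 0.00011
At α=0.05: p < α → reject H₀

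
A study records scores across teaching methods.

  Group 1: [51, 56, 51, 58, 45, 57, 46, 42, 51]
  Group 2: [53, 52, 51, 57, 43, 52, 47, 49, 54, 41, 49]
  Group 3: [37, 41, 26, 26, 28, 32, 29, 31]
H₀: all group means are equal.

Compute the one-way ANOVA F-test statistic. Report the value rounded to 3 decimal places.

test statistic = 38.303

Group means [50.78, 49.82, 31.25], grand mean 44.821
SSB = Σnᵢ(x̄ᵢ−x̄)² = 2067.415; SSW = ΣΣ(x−x̄ᵢ)² = 674.692
MSB = 2067.415/2 = 1033.7076; MSW = 674.692/25 = 26.9877
F = MSB/MSW = 38.3029
df = (2, 25)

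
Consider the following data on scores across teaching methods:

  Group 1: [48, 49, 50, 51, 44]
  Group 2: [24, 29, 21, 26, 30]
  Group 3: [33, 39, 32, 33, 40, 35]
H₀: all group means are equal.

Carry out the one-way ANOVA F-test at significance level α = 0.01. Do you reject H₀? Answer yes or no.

Group means [48.40, 26.00, 35.33], grand mean 36.500
SSB = Σnᵢ(x̄ᵢ−x̄)² = 1267.467; SSW = ΣΣ(x−x̄ᵢ)² = 140.533
MSB = 1267.467/2 = 633.7333; MSW = 140.533/13 = 10.8103
F = MSB/MSW = 58.6233
df = (2, 13)
p-value (upper-tail) = 0.00000
At α=0.01: p < α → reject H₀

reject H₀: yes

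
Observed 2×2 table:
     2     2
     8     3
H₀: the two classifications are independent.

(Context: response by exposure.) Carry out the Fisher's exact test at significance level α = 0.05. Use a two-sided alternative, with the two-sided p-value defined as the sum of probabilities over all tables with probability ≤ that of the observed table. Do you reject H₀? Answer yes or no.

reject H₀: no

Margins: r₁=4, r₂=11, c₁=10, c₂=5, n=15
p_obs = C(4,2)·C(11,8)/C(15,10); sum pmf over tables with pmf ≤ p_obs
p-value (two-sided) = 0.56044
At α=0.05: p ≥ α → fail to reject H₀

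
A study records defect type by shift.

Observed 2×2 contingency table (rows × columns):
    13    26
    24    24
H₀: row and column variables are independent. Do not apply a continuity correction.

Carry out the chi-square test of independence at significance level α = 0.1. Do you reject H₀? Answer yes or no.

reject H₀: no

Row totals [39, 48], col totals [37, 50], n=87
χ² = (13−16.59)²/16.59 + (26−22.41)²/22.41 + (24−20.41)²/20.41 + (24−27.59)²/27.59 = 2.4454
df = 1
p-value (upper-tail) = 0.11787
At α=0.1: p ≥ α → fail to reject H₀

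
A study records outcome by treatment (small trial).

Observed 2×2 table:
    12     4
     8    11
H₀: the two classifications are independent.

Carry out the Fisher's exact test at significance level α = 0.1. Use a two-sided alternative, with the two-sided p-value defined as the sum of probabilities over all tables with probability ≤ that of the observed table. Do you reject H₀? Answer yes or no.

Margins: r₁=16, r₂=19, c₁=20, c₂=15, n=35
p_obs = C(16,12)·C(19,8)/C(35,20); sum pmf over tables with pmf ≤ p_obs
p-value (two-sided) = 0.08656
At α=0.1: p < α → reject H₀

reject H₀: yes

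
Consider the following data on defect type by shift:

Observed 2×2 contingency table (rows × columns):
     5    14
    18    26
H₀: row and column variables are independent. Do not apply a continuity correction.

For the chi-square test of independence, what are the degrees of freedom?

df = (r−1)(c−1) = (2−1)·(2−1) = 1

degrees of freedom = 1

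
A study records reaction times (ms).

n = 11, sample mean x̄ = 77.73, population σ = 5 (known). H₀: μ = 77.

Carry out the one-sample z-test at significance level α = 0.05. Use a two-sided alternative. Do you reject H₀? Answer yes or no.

SE = σ/√n = 5/√11 = 1.5076
z = (x̄−μ₀)/SE = (77.73−77)/1.5076 = 0.4842
p-value (two-sided) = 0.62822
At α=0.05: p ≥ α → fail to reject H₀

reject H₀: no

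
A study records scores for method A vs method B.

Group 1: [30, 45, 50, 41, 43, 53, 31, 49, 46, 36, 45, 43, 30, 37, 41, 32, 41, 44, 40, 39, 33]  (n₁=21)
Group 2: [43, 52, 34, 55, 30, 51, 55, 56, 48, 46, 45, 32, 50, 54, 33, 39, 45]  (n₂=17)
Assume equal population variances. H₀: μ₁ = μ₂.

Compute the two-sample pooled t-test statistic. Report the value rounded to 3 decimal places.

test statistic = -1.901

x̄₁=40.429, s₁=6.668, n₁=21
x̄₂=45.176, s₂=8.734, n₂=17
s_p² = [20·6.668² + 16·8.734²]/36 = 58.6004
SE = √(s_p²·(1/21+1/17)) = 2.4975
t = (40.429−45.176)/2.4975 = -1.9011
df = 36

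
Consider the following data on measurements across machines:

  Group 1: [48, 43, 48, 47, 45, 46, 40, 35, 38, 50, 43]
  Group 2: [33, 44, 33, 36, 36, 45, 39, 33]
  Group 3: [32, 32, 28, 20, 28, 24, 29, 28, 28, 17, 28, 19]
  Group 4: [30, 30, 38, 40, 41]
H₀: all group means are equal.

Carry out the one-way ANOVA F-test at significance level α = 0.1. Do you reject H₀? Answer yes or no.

reject H₀: yes

Group means [43.91, 37.38, 26.08, 35.80], grand mean 35.389
SSB = Σnᵢ(x̄ᵢ−x̄)² = 1870.055; SSW = ΣΣ(x−x̄ᵢ)² = 770.501
MSB = 1870.055/3 = 623.3516; MSW = 770.501/32 = 24.0781
F = MSB/MSW = 25.8887
df = (3, 32)
p-value (upper-tail) = 0.00000
At α=0.1: p < α → reject H₀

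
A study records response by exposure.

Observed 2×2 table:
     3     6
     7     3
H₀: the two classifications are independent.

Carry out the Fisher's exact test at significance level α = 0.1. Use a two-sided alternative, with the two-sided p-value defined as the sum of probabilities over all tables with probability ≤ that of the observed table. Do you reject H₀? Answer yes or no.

reject H₀: no

Margins: r₁=9, r₂=10, c₁=10, c₂=9, n=19
p_obs = C(9,3)·C(10,7)/C(19,10); sum pmf over tables with pmf ≤ p_obs
p-value (two-sided) = 0.17890
At α=0.1: p ≥ α → fail to reject H₀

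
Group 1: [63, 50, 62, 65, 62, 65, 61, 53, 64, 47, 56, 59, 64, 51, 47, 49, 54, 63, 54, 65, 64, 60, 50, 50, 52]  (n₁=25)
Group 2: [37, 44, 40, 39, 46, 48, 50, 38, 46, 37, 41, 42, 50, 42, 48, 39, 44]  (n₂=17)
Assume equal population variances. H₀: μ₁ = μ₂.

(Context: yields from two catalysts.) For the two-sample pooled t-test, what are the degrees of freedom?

degrees of freedom = 40

df = n₁ + n₂ − 2 = 25 + 17 − 2 = 40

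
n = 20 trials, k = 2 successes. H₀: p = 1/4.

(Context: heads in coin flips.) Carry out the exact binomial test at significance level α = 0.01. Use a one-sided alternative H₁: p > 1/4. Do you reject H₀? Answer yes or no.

Exact binomial: n=20, k=2, p₀=1/4=0.2500
P(X≥2) from Σ C(n,i)·p₀^i·(1−p₀)^(n−i)
p-value (one-sided, H₁ greater) = 0.97569
At α=0.01: p ≥ α → fail to reject H₀

reject H₀: no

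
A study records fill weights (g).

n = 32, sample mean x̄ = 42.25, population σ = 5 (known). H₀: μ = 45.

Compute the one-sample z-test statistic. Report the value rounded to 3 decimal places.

test statistic = -3.111

SE = σ/√n = 5/√32 = 0.8839
z = (x̄−μ₀)/SE = (42.25−45)/0.8839 = -3.1113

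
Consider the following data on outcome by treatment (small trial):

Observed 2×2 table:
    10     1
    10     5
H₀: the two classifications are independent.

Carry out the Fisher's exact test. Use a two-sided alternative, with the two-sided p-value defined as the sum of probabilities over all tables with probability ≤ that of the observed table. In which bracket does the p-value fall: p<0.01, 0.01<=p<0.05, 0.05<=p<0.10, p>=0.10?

Margins: r₁=11, r₂=15, c₁=20, c₂=6, n=26
p_obs = C(11,10)·C(15,10)/C(26,20); sum pmf over tables with pmf ≤ p_obs
p-value (two-sided) = 0.19732
→ bracket: p>=0.10

p-value bracket: p>=0.10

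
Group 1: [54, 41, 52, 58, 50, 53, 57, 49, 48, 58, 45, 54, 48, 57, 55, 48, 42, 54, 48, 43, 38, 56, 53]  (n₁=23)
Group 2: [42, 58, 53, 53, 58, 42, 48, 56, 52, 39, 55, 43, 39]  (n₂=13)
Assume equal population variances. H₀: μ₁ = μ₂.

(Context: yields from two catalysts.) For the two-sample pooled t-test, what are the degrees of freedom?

df = n₁ + n₂ − 2 = 23 + 13 − 2 = 34

degrees of freedom = 34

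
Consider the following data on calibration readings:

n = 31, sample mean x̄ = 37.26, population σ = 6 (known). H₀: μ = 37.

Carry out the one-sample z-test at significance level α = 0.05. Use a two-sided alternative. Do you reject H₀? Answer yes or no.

reject H₀: no

SE = σ/√n = 6/√31 = 1.0776
z = (x̄−μ₀)/SE = (37.26−37)/1.0776 = 0.2413
p-value (two-sided) = 0.80935
At α=0.05: p ≥ α → fail to reject H₀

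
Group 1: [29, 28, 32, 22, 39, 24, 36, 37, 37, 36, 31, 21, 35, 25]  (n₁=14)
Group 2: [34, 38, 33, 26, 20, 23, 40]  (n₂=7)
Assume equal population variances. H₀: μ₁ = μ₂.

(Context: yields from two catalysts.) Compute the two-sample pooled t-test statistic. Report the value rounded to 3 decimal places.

x̄₁=30.857, s₁=6.087, n₁=14
x̄₂=30.571, s₂=7.656, n₂=7
s_p² = [13·6.087² + 6·7.656²]/19 = 43.8647
SE = √(s_p²·(1/14+1/7)) = 3.0659
t = (30.857−30.571)/3.0659 = 0.0932
df = 19

test statistic = 0.093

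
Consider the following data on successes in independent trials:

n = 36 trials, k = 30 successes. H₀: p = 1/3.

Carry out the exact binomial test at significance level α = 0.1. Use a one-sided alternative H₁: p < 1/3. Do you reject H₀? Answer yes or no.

reject H₀: no

Exact binomial: n=36, k=30, p₀=1/3=0.3333
P(X≤30) from Σ C(n,i)·p₀^i·(1−p₀)^(n−i)
p-value (one-sided, H₁ less) = 1.00000
At α=0.1: p ≥ α → fail to reject H₀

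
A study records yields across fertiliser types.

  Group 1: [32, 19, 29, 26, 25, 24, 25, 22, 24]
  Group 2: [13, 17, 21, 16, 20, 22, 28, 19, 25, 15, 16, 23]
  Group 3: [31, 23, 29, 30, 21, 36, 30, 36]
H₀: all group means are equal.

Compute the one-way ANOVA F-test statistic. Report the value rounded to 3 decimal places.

Group means [25.11, 19.58, 29.50], grand mean 24.034
SSB = Σnᵢ(x̄ᵢ−x̄)² = 487.160; SSW = ΣΣ(x−x̄ᵢ)² = 531.806
MSB = 487.160/2 = 243.5800; MSW = 531.806/26 = 20.4541
F = MSB/MSW = 11.9086
df = (2, 26)

test statistic = 11.909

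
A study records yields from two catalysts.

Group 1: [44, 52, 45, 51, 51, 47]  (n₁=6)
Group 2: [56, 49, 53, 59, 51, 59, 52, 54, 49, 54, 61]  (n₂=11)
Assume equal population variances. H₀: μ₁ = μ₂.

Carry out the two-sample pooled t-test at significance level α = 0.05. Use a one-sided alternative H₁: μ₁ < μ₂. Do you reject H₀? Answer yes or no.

reject H₀: yes

x̄₁=48.333, s₁=3.445, n₁=6
x̄₂=54.273, s₂=4.077, n₂=11
s_p² = [5·3.445² + 10·4.077²]/15 = 15.0343
SE = √(s_p²·(1/6+1/11)) = 1.9679
t = (48.333−54.273)/1.9679 = -3.0182
df = 15
p-value (one-sided, H₁ less) = 0.00432
At α=0.05: p < α → reject H₀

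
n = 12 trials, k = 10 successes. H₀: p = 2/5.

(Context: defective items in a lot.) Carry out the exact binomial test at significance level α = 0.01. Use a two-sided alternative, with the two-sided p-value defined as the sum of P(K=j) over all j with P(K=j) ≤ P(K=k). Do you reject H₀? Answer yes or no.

Exact binomial: n=12, k=10, p₀=2/5=0.4000
P(X=j) = C(n,j)·p₀^j·(1−p₀)^(n−j); p = Σ P(X=j) over j with P(X=j) ≤ P(X=10)
p-value (two-sided) = 0.00499
At α=0.01: p < α → reject H₀

reject H₀: yes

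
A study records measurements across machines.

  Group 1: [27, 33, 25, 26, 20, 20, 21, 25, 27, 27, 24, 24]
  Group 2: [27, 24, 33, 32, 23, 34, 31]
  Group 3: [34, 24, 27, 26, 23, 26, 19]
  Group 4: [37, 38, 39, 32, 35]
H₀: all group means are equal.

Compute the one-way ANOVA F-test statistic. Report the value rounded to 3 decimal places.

Group means [24.92, 29.14, 25.57, 36.20], grand mean 27.839
SSB = Σnᵢ(x̄ᵢ−x̄)² = 499.905; SSW = ΣΣ(x−x̄ᵢ)² = 420.288
MSB = 499.905/3 = 166.6352; MSW = 420.288/27 = 15.5662
F = MSB/MSW = 10.7049
df = (3, 27)

test statistic = 10.705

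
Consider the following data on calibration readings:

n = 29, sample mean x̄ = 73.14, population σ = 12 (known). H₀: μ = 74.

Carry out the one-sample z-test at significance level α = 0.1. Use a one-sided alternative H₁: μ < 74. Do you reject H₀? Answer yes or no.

SE = σ/√n = 12/√29 = 2.2283
z = (x̄−μ₀)/SE = (73.14−74)/2.2283 = -0.3859
p-value (one-sided, H₁ less) = 0.34977
At α=0.1: p ≥ α → fail to reject H₀

reject H₀: no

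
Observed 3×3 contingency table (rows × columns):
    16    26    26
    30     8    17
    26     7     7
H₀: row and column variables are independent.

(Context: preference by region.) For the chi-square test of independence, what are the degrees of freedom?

degrees of freedom = 4

df = (r−1)(c−1) = (3−1)·(3−1) = 4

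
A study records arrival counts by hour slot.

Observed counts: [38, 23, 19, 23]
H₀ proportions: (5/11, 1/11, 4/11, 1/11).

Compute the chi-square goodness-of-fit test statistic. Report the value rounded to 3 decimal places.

n = 103; E_i = n·p_i = [46.82, 9.36, 37.45, 9.36]
χ² = (38−46.82)²/46.82 + (23−9.36)²/9.36 + (19−37.45)²/37.45 + (23−9.36)²/9.36 = 50.4714
df = 3

test statistic = 50.471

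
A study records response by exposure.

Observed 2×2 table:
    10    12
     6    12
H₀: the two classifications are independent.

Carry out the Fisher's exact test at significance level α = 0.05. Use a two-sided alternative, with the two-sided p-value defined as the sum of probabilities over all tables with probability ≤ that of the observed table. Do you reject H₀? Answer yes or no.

reject H₀: no

Margins: r₁=22, r₂=18, c₁=16, c₂=24, n=40
p_obs = C(22,10)·C(18,6)/C(40,16); sum pmf over tables with pmf ≤ p_obs
p-value (two-sided) = 0.52551
At α=0.05: p ≥ α → fail to reject H₀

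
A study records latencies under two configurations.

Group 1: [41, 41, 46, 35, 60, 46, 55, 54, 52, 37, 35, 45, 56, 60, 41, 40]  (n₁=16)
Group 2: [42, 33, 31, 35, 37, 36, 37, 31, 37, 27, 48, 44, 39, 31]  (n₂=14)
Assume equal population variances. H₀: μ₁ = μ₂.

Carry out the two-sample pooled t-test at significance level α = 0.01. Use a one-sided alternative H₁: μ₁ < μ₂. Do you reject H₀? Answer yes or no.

x̄₁=46.500, s₁=8.579, n₁=16
x̄₂=36.286, s₂=5.690, n₂=14
s_p² = [15·8.579² + 13·5.690²]/28 = 54.4592
SE = √(s_p²·(1/16+1/14)) = 2.7007
t = (46.500−36.286)/2.7007 = 3.7821
df = 28
p-value (one-sided, H₁ less) = 0.99962
At α=0.01: p ≥ α → fail to reject H₀

reject H₀: no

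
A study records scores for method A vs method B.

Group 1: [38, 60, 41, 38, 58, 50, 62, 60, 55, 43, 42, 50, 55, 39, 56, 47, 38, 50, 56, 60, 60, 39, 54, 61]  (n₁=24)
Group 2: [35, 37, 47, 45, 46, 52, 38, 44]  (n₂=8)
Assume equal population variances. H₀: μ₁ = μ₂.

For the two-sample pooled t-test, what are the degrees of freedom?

df = n₁ + n₂ − 2 = 24 + 8 − 2 = 30

degrees of freedom = 30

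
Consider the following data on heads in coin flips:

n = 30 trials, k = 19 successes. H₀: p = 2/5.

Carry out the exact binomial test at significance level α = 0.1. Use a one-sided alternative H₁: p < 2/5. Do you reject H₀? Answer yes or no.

Exact binomial: n=30, k=19, p₀=2/5=0.4000
P(X≤19) from Σ C(n,i)·p₀^i·(1−p₀)^(n−i)
p-value (one-sided, H₁ less) = 0.99715
At α=0.1: p ≥ α → fail to reject H₀

reject H₀: no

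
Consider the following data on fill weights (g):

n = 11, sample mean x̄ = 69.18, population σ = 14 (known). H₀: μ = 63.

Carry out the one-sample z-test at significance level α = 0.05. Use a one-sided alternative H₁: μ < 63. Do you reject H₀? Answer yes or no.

SE = σ/√n = 14/√11 = 4.2212
z = (x̄−μ₀)/SE = (69.18−63)/4.2212 = 1.4641
p-value (one-sided, H₁ less) = 0.92841
At α=0.05: p ≥ α → fail to reject H₀

reject H₀: no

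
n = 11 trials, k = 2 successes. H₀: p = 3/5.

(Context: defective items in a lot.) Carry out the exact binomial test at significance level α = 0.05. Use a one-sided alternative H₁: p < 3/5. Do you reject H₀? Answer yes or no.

reject H₀: yes

Exact binomial: n=11, k=2, p₀=3/5=0.6000
P(X≤2) from Σ C(n,i)·p₀^i·(1−p₀)^(n−i)
p-value (one-sided, H₁ less) = 0.00592
At α=0.05: p < α → reject H₀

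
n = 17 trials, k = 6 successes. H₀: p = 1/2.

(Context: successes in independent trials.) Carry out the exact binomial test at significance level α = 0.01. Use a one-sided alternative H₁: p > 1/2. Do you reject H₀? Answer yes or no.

reject H₀: no

Exact binomial: n=17, k=6, p₀=1/2=0.5000
P(X≥6) from Σ C(n,i)·p₀^i·(1−p₀)^(n−i)
p-value (one-sided, H₁ greater) = 0.92827
At α=0.01: p ≥ α → fail to reject H₀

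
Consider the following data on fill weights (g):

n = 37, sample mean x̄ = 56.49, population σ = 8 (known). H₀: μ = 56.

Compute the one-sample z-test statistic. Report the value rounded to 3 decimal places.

test statistic = 0.373

SE = σ/√n = 8/√37 = 1.3152
z = (x̄−μ₀)/SE = (56.49−56)/1.3152 = 0.3726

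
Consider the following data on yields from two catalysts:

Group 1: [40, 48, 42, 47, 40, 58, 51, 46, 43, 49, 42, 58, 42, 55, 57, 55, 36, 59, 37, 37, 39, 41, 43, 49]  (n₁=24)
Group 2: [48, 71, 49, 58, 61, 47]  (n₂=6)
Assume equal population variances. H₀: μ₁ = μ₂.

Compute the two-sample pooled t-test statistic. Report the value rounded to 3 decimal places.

x̄₁=46.417, s₁=7.395, n₁=24
x̄₂=55.667, s₂=9.459, n₂=6
s_p² = [23·7.395² + 5·9.459²]/28 = 60.8988
SE = √(s_p²·(1/24+1/6)) = 3.5619
t = (46.417−55.667)/3.5619 = -2.5969
df = 28

test statistic = -2.597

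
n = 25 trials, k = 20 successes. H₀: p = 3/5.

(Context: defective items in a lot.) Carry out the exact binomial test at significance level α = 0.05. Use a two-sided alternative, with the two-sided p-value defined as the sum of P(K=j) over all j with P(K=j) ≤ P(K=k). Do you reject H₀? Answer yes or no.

Exact binomial: n=25, k=20, p₀=3/5=0.6000
P(X=j) = C(n,j)·p₀^j·(1−p₀)^(n−j); p = Σ P(X=j) over j with P(X=j) ≤ P(X=20)
p-value (two-sided) = 0.04253
At α=0.05: p < α → reject H₀

reject H₀: yes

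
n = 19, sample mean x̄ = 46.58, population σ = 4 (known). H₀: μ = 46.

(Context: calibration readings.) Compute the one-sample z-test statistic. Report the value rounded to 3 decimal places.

SE = σ/√n = 4/√19 = 0.9177
z = (x̄−μ₀)/SE = (46.58−46)/0.9177 = 0.6320

test statistic = 0.632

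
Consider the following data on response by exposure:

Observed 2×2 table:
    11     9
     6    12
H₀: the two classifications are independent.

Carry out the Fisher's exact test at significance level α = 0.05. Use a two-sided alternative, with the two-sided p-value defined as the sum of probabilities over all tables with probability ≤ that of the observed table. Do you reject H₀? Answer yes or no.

reject H₀: no

Margins: r₁=20, r₂=18, c₁=17, c₂=21, n=38
p_obs = C(20,11)·C(18,6)/C(38,17); sum pmf over tables with pmf ≤ p_obs
p-value (two-sided) = 0.20969
At α=0.05: p ≥ α → fail to reject H₀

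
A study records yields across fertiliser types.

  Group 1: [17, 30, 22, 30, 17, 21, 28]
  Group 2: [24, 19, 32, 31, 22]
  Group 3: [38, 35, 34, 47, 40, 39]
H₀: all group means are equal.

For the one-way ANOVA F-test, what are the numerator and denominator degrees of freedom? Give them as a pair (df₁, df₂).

k = 3 groups, N = 18 total
df = (k−1, N−k) = (3−1, 18−3) = (2, 15)

degrees of freedom = [2, 15]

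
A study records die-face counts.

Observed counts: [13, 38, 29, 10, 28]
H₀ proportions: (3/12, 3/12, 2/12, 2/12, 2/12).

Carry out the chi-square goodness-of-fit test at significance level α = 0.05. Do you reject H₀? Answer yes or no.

reject H₀: yes

n = 118; E_i = n·p_i = [29.50, 29.50, 19.67, 19.67, 19.67]
χ² = (13−29.50)²/29.50 + (38−29.50)²/29.50 + (29−19.67)²/19.67 + (10−19.67)²/19.67 + (28−19.67)²/19.67 = 24.3898
df = 4
p-value (upper-tail) = 0.00007
At α=0.05: p < α → reject H₀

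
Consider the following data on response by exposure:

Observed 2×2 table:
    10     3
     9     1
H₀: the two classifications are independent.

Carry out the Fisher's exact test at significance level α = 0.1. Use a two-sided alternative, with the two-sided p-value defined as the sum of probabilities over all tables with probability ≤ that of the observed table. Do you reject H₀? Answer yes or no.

reject H₀: no

Margins: r₁=13, r₂=10, c₁=19, c₂=4, n=23
p_obs = C(13,10)·C(10,9)/C(23,19); sum pmf over tables with pmf ≤ p_obs
p-value (two-sided) = 0.60361
At α=0.1: p ≥ α → fail to reject H₀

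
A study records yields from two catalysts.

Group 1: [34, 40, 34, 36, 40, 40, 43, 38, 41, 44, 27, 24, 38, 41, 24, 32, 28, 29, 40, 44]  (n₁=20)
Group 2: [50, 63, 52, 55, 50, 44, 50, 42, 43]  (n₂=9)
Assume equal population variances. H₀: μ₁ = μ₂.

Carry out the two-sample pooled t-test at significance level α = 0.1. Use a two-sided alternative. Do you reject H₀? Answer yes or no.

x̄₁=35.850, s₁=6.507, n₁=20
x̄₂=49.889, s₂=6.585, n₂=9
s_p² = [19·6.507² + 8·6.585²]/27 = 42.6459
SE = √(s_p²·(1/20+1/9)) = 2.6212
t = (35.850−49.889)/2.6212 = -5.3559
df = 27
p-value (two-sided) = 0.00001
At α=0.1: p < α → reject H₀

reject H₀: yes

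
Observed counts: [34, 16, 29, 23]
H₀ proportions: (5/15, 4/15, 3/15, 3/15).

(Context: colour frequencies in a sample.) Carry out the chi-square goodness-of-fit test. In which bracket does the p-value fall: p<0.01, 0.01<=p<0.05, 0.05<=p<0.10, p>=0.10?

p-value bracket: 0.01<=p<0.05

n = 102; E_i = n·p_i = [34.00, 27.20, 20.40, 20.40]
χ² = (34−34.00)²/34.00 + (16−27.20)²/27.20 + (29−20.40)²/20.40 + (23−20.40)²/20.40 = 8.5686
df = 3
p-value (upper-tail) = 0.03561
→ bracket: 0.01<=p<0.05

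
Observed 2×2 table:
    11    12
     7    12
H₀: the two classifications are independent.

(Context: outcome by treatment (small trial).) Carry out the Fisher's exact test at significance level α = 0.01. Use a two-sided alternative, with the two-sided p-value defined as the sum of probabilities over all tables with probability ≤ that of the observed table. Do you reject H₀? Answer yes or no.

Margins: r₁=23, r₂=19, c₁=18, c₂=24, n=42
p_obs = C(23,11)·C(19,7)/C(42,18); sum pmf over tables with pmf ≤ p_obs
p-value (two-sided) = 0.54209
At α=0.01: p ≥ α → fail to reject H₀

reject H₀: no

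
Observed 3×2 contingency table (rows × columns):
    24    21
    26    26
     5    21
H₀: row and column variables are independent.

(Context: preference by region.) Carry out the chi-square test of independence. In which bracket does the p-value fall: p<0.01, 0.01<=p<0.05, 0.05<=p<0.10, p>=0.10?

Row totals [45, 52, 26], col totals [55, 68], n=123
χ² = (24−20.12)²/20.12 + (21−24.88)²/24.88 + (26−23.25)²/23.25 + (26−28.75)²/28.75 + (5−11.63)²/11.63 + (21−14.37)²/14.37 = 8.7701
df = 2
p-value (upper-tail) = 0.01246
→ bracket: 0.01<=p<0.05

p-value bracket: 0.01<=p<0.05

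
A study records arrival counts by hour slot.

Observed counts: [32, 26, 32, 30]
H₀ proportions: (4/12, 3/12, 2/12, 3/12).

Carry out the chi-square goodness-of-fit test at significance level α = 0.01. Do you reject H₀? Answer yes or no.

reject H₀: no

n = 120; E_i = n·p_i = [40.00, 30.00, 20.00, 30.00]
χ² = (32−40.00)²/40.00 + (26−30.00)²/30.00 + (32−20.00)²/20.00 + (30−30.00)²/30.00 = 9.3333
df = 3
p-value (upper-tail) = 0.02517
At α=0.01: p ≥ α → fail to reject H₀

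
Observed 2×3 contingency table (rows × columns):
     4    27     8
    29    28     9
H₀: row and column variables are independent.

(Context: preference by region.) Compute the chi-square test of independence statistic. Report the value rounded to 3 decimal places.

test statistic = 12.928

Row totals [39, 66], col totals [33, 55, 17], n=105
χ² = (4−12.26)²/12.26 + (27−20.43)²/20.43 + (8−6.31)²/6.31 + (29−20.74)²/20.74 + (28−34.57)²/34.57 + (9−10.69)²/10.69 = 12.9284
df = 2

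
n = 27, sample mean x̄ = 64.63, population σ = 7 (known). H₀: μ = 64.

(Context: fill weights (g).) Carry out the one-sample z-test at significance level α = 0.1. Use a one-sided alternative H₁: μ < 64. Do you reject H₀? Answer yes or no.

SE = σ/√n = 7/√27 = 1.3472
z = (x̄−μ₀)/SE = (64.63−64)/1.3472 = 0.4677
p-value (one-sided, H₁ less) = 0.67998
At α=0.1: p ≥ α → fail to reject H₀

reject H₀: no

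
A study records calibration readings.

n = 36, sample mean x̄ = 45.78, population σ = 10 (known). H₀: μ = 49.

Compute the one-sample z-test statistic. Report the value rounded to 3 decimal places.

test statistic = -1.932

SE = σ/√n = 10/√36 = 1.6667
z = (x̄−μ₀)/SE = (45.78−49)/1.6667 = -1.9320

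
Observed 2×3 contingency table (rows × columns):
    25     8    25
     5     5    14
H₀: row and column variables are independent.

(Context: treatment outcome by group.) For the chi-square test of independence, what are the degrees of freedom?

degrees of freedom = 2

df = (r−1)(c−1) = (2−1)·(3−1) = 2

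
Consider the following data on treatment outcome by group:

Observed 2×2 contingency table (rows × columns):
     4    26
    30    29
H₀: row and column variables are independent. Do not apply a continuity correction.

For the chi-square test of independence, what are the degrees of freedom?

degrees of freedom = 1

df = (r−1)(c−1) = (2−1)·(2−1) = 1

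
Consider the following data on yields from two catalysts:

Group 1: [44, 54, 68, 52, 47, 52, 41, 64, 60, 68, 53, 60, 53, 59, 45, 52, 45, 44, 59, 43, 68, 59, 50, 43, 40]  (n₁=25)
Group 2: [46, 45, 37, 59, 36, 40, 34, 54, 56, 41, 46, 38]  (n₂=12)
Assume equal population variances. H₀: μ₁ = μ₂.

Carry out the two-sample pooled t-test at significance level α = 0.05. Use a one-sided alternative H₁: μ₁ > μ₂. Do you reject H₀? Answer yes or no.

reject H₀: yes

x̄₁=52.920, s₁=8.789, n₁=25
x̄₂=44.333, s₂=8.261, n₂=12
s_p² = [24·8.789² + 11·8.261²]/35 = 74.4145
SE = √(s_p²·(1/25+1/12)) = 3.0295
t = (52.920−44.333)/3.0295 = 2.8344
df = 35
p-value (one-sided, H₁ greater) = 0.00379
At α=0.05: p < α → reject H₀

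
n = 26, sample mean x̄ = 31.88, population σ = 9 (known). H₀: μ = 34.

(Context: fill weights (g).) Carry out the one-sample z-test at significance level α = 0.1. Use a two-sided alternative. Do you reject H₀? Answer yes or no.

reject H₀: no

SE = σ/√n = 9/√26 = 1.7650
z = (x̄−μ₀)/SE = (31.88−34)/1.7650 = -1.2011
p-value (two-sided) = 0.22971
At α=0.1: p ≥ α → fail to reject H₀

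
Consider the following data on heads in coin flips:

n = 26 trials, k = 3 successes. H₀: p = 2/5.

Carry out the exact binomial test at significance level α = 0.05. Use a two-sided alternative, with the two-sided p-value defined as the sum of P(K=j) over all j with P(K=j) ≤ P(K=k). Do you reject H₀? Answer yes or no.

Exact binomial: n=26, k=3, p₀=2/5=0.4000
P(X=j) = C(n,j)·p₀^j·(1−p₀)^(n−j); p = Σ P(X=j) over j with P(X=j) ≤ P(X=3)
p-value (two-sided) = 0.00224
At α=0.05: p < α → reject H₀

reject H₀: yes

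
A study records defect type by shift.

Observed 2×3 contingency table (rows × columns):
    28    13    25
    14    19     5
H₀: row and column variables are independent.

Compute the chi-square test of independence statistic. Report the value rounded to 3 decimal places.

test statistic = 12.492

Row totals [66, 38], col totals [42, 32, 30], n=104
χ² = (28−26.65)²/26.65 + (13−20.31)²/20.31 + (25−19.04)²/19.04 + (14−15.35)²/15.35 + (19−11.69)²/11.69 + (5−10.96)²/10.96 = 12.4920
df = 2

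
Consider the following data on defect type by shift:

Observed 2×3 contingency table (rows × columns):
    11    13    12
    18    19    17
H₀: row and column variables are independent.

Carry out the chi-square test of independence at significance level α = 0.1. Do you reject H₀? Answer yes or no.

reject H₀: no

Row totals [36, 54], col totals [29, 32, 29], n=90
χ² = (11−11.60)²/11.60 + (13−12.80)²/12.80 + (12−11.60)²/11.60 + (18−17.40)²/17.40 + (19−19.20)²/19.20 + (17−17.40)²/17.40 = 0.0799
df = 2
p-value (upper-tail) = 0.96083
At α=0.1: p ≥ α → fail to reject H₀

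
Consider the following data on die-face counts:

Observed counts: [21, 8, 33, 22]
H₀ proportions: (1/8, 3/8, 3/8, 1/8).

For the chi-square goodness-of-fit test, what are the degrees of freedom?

df = k − 1 = 4 − 1 = 3

degrees of freedom = 3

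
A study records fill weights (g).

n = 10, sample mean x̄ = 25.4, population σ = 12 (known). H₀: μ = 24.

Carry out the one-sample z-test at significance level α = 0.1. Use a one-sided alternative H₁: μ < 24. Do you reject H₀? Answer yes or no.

reject H₀: no

SE = σ/√n = 12/√10 = 3.7947
z = (x̄−μ₀)/SE = (25.4−24)/3.7947 = 0.3689
p-value (one-sided, H₁ less) = 0.64391
At α=0.1: p ≥ α → fail to reject H₀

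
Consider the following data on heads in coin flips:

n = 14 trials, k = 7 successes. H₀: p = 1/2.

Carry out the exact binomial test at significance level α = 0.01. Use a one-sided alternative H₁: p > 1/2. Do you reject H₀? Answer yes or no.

reject H₀: no

Exact binomial: n=14, k=7, p₀=1/2=0.5000
P(X≥7) from Σ C(n,i)·p₀^i·(1−p₀)^(n−i)
p-value (one-sided, H₁ greater) = 0.60474
At α=0.01: p ≥ α → fail to reject H₀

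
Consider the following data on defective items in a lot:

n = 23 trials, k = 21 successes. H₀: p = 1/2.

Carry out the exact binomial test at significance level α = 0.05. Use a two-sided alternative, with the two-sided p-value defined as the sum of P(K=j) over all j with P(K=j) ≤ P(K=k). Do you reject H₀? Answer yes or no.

Exact binomial: n=23, k=21, p₀=1/2=0.5000
P(X=j) = C(n,j)·p₀^j·(1−p₀)^(n−j); p = Σ P(X=j) over j with P(X=j) ≤ P(X=21)
p-value (two-sided) = 0.00007
At α=0.05: p < α → reject H₀

reject H₀: yes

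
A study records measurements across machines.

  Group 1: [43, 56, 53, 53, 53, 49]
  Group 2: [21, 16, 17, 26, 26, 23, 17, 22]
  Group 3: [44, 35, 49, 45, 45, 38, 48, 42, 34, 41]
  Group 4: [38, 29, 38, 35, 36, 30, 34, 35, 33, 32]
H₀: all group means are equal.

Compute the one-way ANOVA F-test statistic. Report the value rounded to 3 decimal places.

Group means [51.17, 21.00, 42.10, 34.00], grand mean 36.353
SSB = Σnᵢ(x̄ᵢ−x̄)² = 3588.031; SSW = ΣΣ(x−x̄ᵢ)² = 537.733
MSB = 3588.031/3 = 1196.0105; MSW = 537.733/30 = 17.9244
F = MSB/MSW = 66.7251
df = (3, 30)

test statistic = 66.725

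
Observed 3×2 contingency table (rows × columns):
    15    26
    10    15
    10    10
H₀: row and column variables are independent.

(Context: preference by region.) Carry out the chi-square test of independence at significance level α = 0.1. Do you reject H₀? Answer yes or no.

Row totals [41, 25, 20], col totals [35, 51], n=86
χ² = (15−16.69)²/16.69 + (26−24.31)²/24.31 + (10−10.17)²/10.17 + (15−14.83)²/14.83 + (10−8.14)²/8.14 + (10−11.86)²/11.86 = 1.0094
df = 2
p-value (upper-tail) = 0.60368
At α=0.1: p ≥ α → fail to reject H₀

reject H₀: no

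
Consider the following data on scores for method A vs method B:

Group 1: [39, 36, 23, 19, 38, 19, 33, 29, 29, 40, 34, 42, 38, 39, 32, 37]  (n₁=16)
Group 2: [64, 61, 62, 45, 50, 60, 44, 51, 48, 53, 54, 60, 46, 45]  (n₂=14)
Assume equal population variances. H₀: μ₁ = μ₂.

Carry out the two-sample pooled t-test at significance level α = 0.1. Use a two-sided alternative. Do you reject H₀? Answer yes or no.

reject H₀: yes

x̄₁=32.938, s₁=7.316, n₁=16
x̄₂=53.071, s₂=7.130, n₂=14
s_p² = [15·7.316² + 13·7.130²]/28 = 52.2809
SE = √(s_p²·(1/16+1/14)) = 2.6461
t = (32.938−53.071)/2.6461 = -7.6089
df = 28
p-value (two-sided) = 0.00000
At α=0.1: p < α → reject H₀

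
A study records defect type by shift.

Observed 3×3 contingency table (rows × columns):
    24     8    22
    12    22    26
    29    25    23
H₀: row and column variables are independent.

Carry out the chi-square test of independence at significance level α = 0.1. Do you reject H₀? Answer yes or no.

Row totals [54, 60, 77], col totals [65, 55, 71], n=191
χ² = (24−18.38)²/18.38 + (8−15.55)²/15.55 + (22−20.07)²/20.07 + (12−20.42)²/20.42 + (22−17.28)²/17.28 + (26−22.30)²/22.30 + (29−26.20)²/26.20 + (25−22.17)²/22.17 + (23−28.62)²/28.62 = 12.7091
df = 4
p-value (upper-tail) = 0.01279
At α=0.1: p < α → reject H₀

reject H₀: yes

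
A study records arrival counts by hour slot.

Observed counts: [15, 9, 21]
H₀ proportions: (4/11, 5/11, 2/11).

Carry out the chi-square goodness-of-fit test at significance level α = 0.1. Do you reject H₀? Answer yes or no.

reject H₀: yes

n = 45; E_i = n·p_i = [16.36, 20.45, 8.18]
χ² = (15−16.36)²/16.36 + (9−20.45)²/20.45 + (21−8.18)²/8.18 = 26.6100
df = 2
p-value (upper-tail) = 0.00000
At α=0.1: p < α → reject H₀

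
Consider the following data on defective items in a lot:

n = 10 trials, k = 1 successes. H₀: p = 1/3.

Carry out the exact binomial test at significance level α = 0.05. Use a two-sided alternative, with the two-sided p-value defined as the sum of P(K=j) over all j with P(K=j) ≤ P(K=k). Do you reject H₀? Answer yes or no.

reject H₀: no

Exact binomial: n=10, k=1, p₀=1/3=0.3333
P(X=j) = C(n,j)·p₀^j·(1−p₀)^(n−j); p = Σ P(X=j) over j with P(X=j) ≤ P(X=1)
p-value (two-sided) = 0.18061
At α=0.05: p ≥ α → fail to reject H₀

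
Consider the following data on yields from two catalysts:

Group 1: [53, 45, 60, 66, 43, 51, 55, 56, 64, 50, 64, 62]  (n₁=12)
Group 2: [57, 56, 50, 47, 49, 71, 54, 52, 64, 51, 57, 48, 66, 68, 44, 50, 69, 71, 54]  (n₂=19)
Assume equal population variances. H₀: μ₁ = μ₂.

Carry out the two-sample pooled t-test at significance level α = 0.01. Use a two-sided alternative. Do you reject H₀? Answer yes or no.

x̄₁=55.750, s₁=7.629, n₁=12
x̄₂=56.737, s₂=8.749, n₂=19
s_p² = [11·7.629² + 18·8.749²]/29 = 69.5839
SE = √(s_p²·(1/12+1/19)) = 3.0759
t = (55.750−56.737)/3.0759 = -0.3208
df = 29
p-value (two-sided) = 0.75064
At α=0.01: p ≥ α → fail to reject H₀

reject H₀: no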